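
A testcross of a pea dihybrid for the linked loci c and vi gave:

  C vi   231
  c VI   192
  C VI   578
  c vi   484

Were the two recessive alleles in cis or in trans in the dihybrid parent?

The two most frequent classes are C VI (578) and c vi (484); these are the parental (non-recombinant) types.
So the F1 carried C VI on one chromosome and c vi on the other — the recessive alleles are on the same chromosome (cis / coupling).

cis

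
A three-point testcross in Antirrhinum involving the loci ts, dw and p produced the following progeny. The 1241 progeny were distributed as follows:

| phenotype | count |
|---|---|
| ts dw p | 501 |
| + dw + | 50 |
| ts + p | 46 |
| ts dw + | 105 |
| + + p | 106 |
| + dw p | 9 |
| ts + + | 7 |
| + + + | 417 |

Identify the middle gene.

The two most frequent reciprocal classes, + + + and ts dw p, are the parental types, so the F1 was + + + / ts dw p.
The two rarest classes, ts + + and + dw p, are the double crossovers. Comparing them with the parentals, only the ts allele has switched, so ts is the middle locus and the order is dw – ts – p.

ts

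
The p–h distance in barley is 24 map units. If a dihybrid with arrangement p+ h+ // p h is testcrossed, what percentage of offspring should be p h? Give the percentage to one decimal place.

38.0%

A map distance of 24 map units corresponds to a recombination frequency of 0.240.
The F1 is p+ h+ / p h, so p h is a parental gamete class with expected frequency (1 − r)/2 = 0.760/2 = 0.3800.
That is 0.3800 = 38.0% of the progeny.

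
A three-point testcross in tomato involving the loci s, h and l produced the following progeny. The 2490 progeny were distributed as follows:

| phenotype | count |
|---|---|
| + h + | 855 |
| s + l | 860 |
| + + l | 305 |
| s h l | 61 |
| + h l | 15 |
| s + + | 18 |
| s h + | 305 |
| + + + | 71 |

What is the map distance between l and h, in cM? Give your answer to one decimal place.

The two most frequent reciprocal classes, + h + and s + l, are the parental types, so the F1 was + h + / s + l.
The two rarest classes, + h l and s + +, are the double crossovers. Comparing them with the parentals, only the l allele has switched, so l is the middle locus and the order is s – l – h.
Crossovers in the l–h interval produce the single-crossover classes + + + and s h l (71 + 61 = 132) plus the double crossovers (33).
RF(l–h) = (132 + 33) / 2490 = 165/2490 = 0.0663 → 6.6 cM.

6.6 cM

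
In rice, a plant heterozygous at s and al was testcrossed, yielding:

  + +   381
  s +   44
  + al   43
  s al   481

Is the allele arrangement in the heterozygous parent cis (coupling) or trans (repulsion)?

cis

The two most frequent classes are + + (381) and s al (481); these are the parental (non-recombinant) types.
So the F1 carried + + on one chromosome and s al on the other — the recessive alleles are on the same chromosome (cis / coupling).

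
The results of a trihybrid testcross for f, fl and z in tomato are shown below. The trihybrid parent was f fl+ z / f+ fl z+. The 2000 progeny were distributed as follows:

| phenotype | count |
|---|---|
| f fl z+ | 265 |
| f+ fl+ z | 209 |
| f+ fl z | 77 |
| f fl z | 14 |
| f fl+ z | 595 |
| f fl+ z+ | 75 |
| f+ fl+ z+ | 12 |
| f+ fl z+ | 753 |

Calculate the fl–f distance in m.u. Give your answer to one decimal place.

The two rarest classes, f fl z and f+ fl+ z+, are the double crossovers. Comparing them with the parentals, only the fl allele has switched, so fl is the middle locus and the order is f – fl – z.
Crossovers in the f–fl interval produce the single-crossover classes f+ fl+ z and f fl z+ (209 + 265 = 474) plus the double crossovers (26).
RF(f–fl) = (474 + 26) / 2000 = 500/2000 = 0.2500 → 25.0 m.u.

25.0 m.u.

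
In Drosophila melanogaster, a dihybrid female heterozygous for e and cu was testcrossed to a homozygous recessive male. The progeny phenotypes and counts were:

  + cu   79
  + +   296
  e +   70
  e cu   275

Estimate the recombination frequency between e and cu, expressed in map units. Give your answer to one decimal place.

The two most frequent classes, + + (296) and e cu (275), are the parental types, so the F1 was + + / e cu.
The recombinant classes are + cu and e +: 79 + 70 = 149.
Recombination frequency = 149/720 = 0.2069 ≈ 20.7%, i.e. 20.7 map units.

20.7 map units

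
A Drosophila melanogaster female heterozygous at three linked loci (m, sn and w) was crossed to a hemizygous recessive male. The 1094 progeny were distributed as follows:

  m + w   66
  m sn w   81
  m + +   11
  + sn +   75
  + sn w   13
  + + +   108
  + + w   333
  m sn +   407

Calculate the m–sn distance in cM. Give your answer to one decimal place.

15.1 cM

The two most frequent reciprocal classes, + + w and m sn +, are the parental types, so the F1 was + + w / m sn +.
The two rarest classes, + sn w and m + +, are the double crossovers. Comparing them with the parentals, only the sn allele has switched, so sn is the middle locus and the order is w – sn – m.
Crossovers in the sn–m interval produce the single-crossover classes m + w and + sn + (66 + 75 = 141) plus the double crossovers (24).
RF(sn–m) = (141 + 24) / 1094 = 165/1094 = 0.1508 → 15.1 cM.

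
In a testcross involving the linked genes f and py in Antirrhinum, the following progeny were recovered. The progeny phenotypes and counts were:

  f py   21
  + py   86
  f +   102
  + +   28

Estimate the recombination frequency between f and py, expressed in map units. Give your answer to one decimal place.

The two most frequent classes, + py (86) and f + (102), are the parental types, so the F1 was + py / f +.
The recombinant classes are + + and f py: 28 + 21 = 49.
Recombination frequency = 49/237 = 0.2068 ≈ 20.7%, i.e. 20.7 map units.

20.7 map units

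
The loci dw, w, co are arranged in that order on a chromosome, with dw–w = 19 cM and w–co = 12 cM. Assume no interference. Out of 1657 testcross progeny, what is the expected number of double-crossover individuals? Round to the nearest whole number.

Map distances give recombination frequencies of 0.190 and 0.120 for the two intervals.
With no interference, expected double-crossover frequency = 0.190 × 0.120 = 0.02280.
Expected number = 0.02280 × 1657 = 37.78 ≈ 38.

38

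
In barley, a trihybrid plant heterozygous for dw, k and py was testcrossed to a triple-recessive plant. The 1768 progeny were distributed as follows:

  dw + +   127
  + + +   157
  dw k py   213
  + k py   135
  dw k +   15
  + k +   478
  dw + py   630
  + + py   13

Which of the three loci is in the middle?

dw

The two most frequent reciprocal classes, + k + and dw + py, are the parental types, so the F1 was + k + / dw + py.
The two rarest classes, dw k + and + + py, are the double crossovers. Comparing them with the parentals, only the dw allele has switched, so dw is the middle locus and the order is k – dw – py.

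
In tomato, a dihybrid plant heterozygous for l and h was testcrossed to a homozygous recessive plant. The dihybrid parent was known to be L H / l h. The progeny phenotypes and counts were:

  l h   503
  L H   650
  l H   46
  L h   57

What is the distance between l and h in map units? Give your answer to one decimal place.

The recombinant classes are L h and l H: 57 + 46 = 103.
Recombination frequency = 103/1256 = 0.0820 ≈ 8.2%, i.e. 8.2 map units.

8.2 map units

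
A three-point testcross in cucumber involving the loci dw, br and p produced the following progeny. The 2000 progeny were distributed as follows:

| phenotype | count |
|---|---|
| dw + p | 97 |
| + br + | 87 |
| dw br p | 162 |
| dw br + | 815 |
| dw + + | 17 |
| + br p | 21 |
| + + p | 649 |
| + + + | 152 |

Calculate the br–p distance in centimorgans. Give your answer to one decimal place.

17.6 centimorgans

The two most frequent reciprocal classes, dw br + and + + p, are the parental types, so the F1 was dw br + / + + p.
The two rarest classes, dw + + and + br p, are the double crossovers. Comparing them with the parentals, only the br allele has switched, so br is the middle locus and the order is p – br – dw.
Crossovers in the p–br interval produce the single-crossover classes dw br p and + + + (162 + 152 = 314) plus the double crossovers (38).
RF(p–br) = (314 + 38) / 2000 = 352/2000 = 0.1760 → 17.6 centimorgans.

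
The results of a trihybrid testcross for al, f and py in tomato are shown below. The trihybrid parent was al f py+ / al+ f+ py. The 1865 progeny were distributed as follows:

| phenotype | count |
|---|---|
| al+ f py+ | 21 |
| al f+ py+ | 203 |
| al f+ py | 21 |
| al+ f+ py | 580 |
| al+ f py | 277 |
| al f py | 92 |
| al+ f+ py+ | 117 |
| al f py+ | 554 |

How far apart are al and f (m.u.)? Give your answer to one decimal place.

The two rarest classes, al+ f py+ and al f+ py, are the double crossovers. Comparing them with the parentals, only the al allele has switched, so al is the middle locus and the order is py – al – f.
Crossovers in the al–f interval produce the single-crossover classes al f+ py+ and al+ f py (203 + 277 = 480) plus the double crossovers (42).
RF(al–f) = (480 + 42) / 1865 = 522/1865 = 0.2799 → 28.0 m.u.

28.0 m.u.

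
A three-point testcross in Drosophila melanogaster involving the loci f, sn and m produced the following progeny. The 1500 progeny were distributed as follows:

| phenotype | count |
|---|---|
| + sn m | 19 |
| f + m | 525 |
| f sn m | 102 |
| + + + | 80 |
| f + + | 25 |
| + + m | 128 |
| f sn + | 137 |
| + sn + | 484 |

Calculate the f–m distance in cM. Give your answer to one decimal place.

The two most frequent reciprocal classes, + sn + and f + m, are the parental types, so the F1 was + sn + / f + m.
The two rarest classes, + sn m and f + +, are the double crossovers. Comparing them with the parentals, only the m allele has switched, so m is the middle locus and the order is f – m – sn.
Crossovers in the f–m interval produce the single-crossover classes f sn + and + + m (137 + 128 = 265) plus the double crossovers (44).
RF(f–m) = (265 + 44) / 1500 = 309/1500 = 0.2060 → 20.6 cM.

20.6 cM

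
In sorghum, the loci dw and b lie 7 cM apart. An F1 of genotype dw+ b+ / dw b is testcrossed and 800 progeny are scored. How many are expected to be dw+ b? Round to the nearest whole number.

A map distance of 7 cM corresponds to a recombination frequency of 0.070.
The F1 is dw+ b+ / dw b, so dw+ b is a recombinant gamete class with expected frequency r/2 = 0.070/2 = 0.0350.
Expected number = 0.0350 × 800 = 28.00 ≈ 28.

28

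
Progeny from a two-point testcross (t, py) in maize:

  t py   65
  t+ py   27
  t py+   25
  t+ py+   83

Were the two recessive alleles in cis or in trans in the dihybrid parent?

cis

The two most frequent classes are t+ py+ (83) and t py (65); these are the parental (non-recombinant) types.
So the F1 carried t+ py+ on one chromosome and t py on the other — the recessive alleles are on the same chromosome (cis / coupling).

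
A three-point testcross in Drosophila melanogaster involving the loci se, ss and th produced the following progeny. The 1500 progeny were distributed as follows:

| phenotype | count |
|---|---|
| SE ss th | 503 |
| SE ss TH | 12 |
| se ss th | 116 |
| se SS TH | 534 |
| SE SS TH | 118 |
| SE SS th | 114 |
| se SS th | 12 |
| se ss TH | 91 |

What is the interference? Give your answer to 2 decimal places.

The two most frequent reciprocal classes, SE ss th and se SS TH, are the parental types, so the F1 was SE ss th / se SS TH.
The two rarest classes, SE ss TH and se SS th, are the double crossovers. Comparing them with the parentals, only the th allele has switched, so th is the middle locus and the order is ss – th – se.
ss–th: (205 + 24)/1500 = 0.1527; th–se: (234 + 24)/1500 = 0.1720.
Expected DCO frequency = 0.1527 × 0.1720 ≈ 0.02626; observed = 24/1500 ≈ 0.01600.
Coefficient of coincidence = 0.01600/0.02626 ≈ 0.61; interference = 1 − 0.61 = 0.39.

0.39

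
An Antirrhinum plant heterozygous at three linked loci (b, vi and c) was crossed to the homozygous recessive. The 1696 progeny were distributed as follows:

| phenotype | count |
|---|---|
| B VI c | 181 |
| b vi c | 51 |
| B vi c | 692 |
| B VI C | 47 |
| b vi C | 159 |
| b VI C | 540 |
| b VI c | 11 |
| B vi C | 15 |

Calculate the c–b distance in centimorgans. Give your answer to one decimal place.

7.3 centimorgans

The two most frequent reciprocal classes, b VI C and B vi c, are the parental types, so the F1 was b VI C / B vi c.
The two rarest classes, b VI c and B vi C, are the double crossovers. Comparing them with the parentals, only the c allele has switched, so c is the middle locus and the order is b – c – vi.
Crossovers in the b–c interval produce the single-crossover classes B VI C and b vi c (47 + 51 = 98) plus the double crossovers (26).
RF(b–c) = (98 + 26) / 1696 = 124/1696 = 0.0731 → 7.3 centimorgans.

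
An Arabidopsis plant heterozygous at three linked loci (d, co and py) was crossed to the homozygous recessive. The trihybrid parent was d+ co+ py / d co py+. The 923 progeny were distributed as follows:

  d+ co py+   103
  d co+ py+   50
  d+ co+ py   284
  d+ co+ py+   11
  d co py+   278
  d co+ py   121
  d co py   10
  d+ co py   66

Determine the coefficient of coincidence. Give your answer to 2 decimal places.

The two rarest classes, d+ co+ py+ and d co py, are the double crossovers. Comparing them with the parentals, only the py allele has switched, so py is the middle locus and the order is d – py – co.
d–py: (224 + 21)/923 = 0.2654; py–co: (116 + 21)/923 = 0.1484.
Expected DCO frequency = 0.2654 × 0.1484 ≈ 0.03939; observed = 21/923 ≈ 0.02275.
Coefficient of coincidence = 0.02275/0.03939 ≈ 0.58.

0.58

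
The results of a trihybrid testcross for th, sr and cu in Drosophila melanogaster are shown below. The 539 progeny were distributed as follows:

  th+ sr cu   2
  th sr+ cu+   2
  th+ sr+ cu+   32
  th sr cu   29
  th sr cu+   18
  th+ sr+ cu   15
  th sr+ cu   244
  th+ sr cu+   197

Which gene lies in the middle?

cu

The two most frequent reciprocal classes, th sr+ cu and th+ sr cu+, are the parental types, so the F1 was th sr+ cu / th+ sr cu+.
The two rarest classes, th sr+ cu+ and th+ sr cu, are the double crossovers. Comparing them with the parentals, only the cu allele has switched, so cu is the middle locus and the order is th – cu – sr.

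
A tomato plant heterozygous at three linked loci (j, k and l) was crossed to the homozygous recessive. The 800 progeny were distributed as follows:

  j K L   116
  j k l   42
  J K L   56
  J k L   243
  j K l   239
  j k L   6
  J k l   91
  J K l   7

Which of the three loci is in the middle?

j

The two most frequent reciprocal classes, J k L and j K l, are the parental types, so the F1 was J k L / j K l.
The two rarest classes, j k L and J K l, are the double crossovers. Comparing them with the parentals, only the j allele has switched, so j is the middle locus and the order is l – j – k.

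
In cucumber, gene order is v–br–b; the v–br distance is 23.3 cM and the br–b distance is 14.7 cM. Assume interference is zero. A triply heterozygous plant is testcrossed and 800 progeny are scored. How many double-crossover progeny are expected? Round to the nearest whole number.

Map distances give recombination frequencies of 0.233 and 0.147 for the two intervals.
With no interference, expected double-crossover frequency = 0.233 × 0.147 = 0.03425.
Expected number = 0.03425 × 800 = 27.40 ≈ 27.

27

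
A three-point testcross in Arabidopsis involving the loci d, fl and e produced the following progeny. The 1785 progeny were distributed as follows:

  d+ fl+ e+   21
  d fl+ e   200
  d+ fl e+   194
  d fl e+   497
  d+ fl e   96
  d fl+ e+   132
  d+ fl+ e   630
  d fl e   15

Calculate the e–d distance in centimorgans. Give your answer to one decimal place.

24.1 centimorgans

The two most frequent reciprocal classes, d+ fl+ e and d fl e+, are the parental types, so the F1 was d+ fl+ e / d fl e+.
The two rarest classes, d+ fl+ e+ and d fl e, are the double crossovers. Comparing them with the parentals, only the e allele has switched, so e is the middle locus and the order is fl – e – d.
Crossovers in the e–d interval produce the single-crossover classes d fl+ e and d+ fl e+ (200 + 194 = 394) plus the double crossovers (36).
RF(e–d) = (394 + 36) / 1785 = 430/1785 = 0.2409 → 24.1 centimorgans.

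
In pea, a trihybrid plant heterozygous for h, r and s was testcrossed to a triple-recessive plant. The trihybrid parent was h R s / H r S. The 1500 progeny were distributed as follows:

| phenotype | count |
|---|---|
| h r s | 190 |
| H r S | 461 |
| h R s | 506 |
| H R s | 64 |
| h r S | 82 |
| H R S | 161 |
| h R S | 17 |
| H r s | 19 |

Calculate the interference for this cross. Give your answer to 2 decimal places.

0.23

The two rarest classes, h R S and H r s, are the double crossovers. Comparing them with the parentals, only the s allele has switched, so s is the middle locus and the order is r – s – h.
r–s: (351 + 36)/1500 = 0.2580; s–h: (146 + 36)/1500 = 0.1213.
Expected DCO frequency = 0.2580 × 0.1213 ≈ 0.03130; observed = 36/1500 ≈ 0.02400.
Coefficient of coincidence = 0.02400/0.03130 ≈ 0.77; interference = 1 − 0.77 = 0.23.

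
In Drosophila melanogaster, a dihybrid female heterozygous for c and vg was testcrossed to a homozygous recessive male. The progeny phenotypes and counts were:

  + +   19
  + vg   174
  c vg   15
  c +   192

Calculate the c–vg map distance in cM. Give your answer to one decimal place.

8.5 cM

The two most frequent classes, + vg (174) and c + (192), are the parental types, so the F1 was + vg / c +.
The recombinant classes are + + and c vg: 19 + 15 = 34.
Recombination frequency = 34/400 = 0.0850 ≈ 8.5%, i.e. 8.5 cM.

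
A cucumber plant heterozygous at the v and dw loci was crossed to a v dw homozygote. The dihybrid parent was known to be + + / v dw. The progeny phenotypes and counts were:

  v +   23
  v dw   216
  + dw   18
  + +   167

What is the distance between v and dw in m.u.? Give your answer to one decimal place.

9.7 m.u.

The recombinant classes are + dw and v +: 18 + 23 = 41.
Recombination frequency = 41/424 = 0.0967 ≈ 9.7%, i.e. 9.7 m.u.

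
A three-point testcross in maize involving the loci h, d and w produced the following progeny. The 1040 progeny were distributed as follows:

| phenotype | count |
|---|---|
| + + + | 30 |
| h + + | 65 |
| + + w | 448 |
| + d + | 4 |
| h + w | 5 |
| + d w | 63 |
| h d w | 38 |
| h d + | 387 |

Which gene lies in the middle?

The two most frequent reciprocal classes, h d + and + + w, are the parental types, so the F1 was h d + / + + w.
The two rarest classes, + d + and h + w, are the double crossovers. Comparing them with the parentals, only the h allele has switched, so h is the middle locus and the order is d – h – w.

h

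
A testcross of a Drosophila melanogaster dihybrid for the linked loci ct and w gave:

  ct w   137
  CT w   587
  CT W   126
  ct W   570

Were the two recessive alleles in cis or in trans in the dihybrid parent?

The two most frequent classes are CT w (587) and ct W (570); these are the parental (non-recombinant) types.
So the F1 carried CT w on one chromosome and ct W on the other — the recessive alleles are on opposite chromosomes (trans / repulsion).

trans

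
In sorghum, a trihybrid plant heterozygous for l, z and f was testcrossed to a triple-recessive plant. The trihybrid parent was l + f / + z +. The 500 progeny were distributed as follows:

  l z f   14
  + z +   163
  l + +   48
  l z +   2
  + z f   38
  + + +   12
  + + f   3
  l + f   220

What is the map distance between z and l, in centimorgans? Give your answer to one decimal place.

6.2 centimorgans

The two rarest classes, + + f and l z +, are the double crossovers. Comparing them with the parentals, only the l allele has switched, so l is the middle locus and the order is f – l – z.
Crossovers in the l–z interval produce the single-crossover classes l z f and + + + (14 + 12 = 26) plus the double crossovers (5).
RF(l–z) = (26 + 5) / 500 = 31/500 = 0.0620 → 6.2 centimorgans.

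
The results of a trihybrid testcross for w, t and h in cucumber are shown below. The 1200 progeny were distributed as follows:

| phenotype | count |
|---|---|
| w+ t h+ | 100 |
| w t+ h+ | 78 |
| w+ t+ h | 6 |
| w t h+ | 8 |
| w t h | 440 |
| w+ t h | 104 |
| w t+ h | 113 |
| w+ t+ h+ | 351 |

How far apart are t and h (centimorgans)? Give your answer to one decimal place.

The two most frequent reciprocal classes, w+ t+ h+ and w t h, are the parental types, so the F1 was w+ t+ h+ / w t h.
The two rarest classes, w+ t+ h and w t h+, are the double crossovers. Comparing them with the parentals, only the h allele has switched, so h is the middle locus and the order is t – h – w.
Crossovers in the t–h interval produce the single-crossover classes w+ t h+ and w t+ h (100 + 113 = 213) plus the double crossovers (14).
RF(t–h) = (213 + 14) / 1200 = 227/1200 = 0.1892 → 18.9 centimorgans.

18.9 centimorgans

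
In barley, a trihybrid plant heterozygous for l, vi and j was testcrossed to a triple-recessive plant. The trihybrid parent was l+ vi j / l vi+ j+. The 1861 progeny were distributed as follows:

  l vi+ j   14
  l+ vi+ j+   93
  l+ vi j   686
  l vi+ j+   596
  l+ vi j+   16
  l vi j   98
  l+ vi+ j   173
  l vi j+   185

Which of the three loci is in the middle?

The two rarest classes, l+ vi j+ and l vi+ j, are the double crossovers. Comparing them with the parentals, only the j allele has switched, so j is the middle locus and the order is l – j – vi.

j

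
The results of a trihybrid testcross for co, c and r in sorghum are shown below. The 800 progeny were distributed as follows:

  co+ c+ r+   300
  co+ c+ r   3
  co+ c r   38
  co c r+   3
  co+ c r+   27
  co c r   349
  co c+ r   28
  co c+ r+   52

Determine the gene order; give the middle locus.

r

The two most frequent reciprocal classes, co+ c+ r+ and co c r, are the parental types, so the F1 was co+ c+ r+ / co c r.
The two rarest classes, co+ c+ r and co c r+, are the double crossovers. Comparing them with the parentals, only the r allele has switched, so r is the middle locus and the order is co – r – c.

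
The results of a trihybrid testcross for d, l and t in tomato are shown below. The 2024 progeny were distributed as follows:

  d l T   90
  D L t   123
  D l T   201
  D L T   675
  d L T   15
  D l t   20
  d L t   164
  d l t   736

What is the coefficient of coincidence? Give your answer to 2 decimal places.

The two most frequent reciprocal classes, d l t and D L T, are the parental types, so the F1 was d l t / D L T.
The two rarest classes, D l t and d L T, are the double crossovers. Comparing them with the parentals, only the d allele has switched, so d is the middle locus and the order is l – d – t.
l–d: (365 + 35)/2024 = 0.1976; d–t: (213 + 35)/2024 = 0.1225.
Expected DCO frequency = 0.1976 × 0.1225 ≈ 0.02421; observed = 35/2024 ≈ 0.01729.
Coefficient of coincidence = 0.01729/0.02421 ≈ 0.71.

0.71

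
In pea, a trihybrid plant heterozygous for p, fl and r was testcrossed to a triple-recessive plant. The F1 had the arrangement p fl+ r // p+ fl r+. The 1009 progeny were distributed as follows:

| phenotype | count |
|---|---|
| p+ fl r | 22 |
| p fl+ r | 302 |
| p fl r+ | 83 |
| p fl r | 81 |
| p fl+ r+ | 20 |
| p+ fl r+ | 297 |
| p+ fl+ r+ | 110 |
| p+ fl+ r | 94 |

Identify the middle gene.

The two rarest classes, p fl+ r+ and p+ fl r, are the double crossovers. Comparing them with the parentals, only the r allele has switched, so r is the middle locus and the order is p – r – fl.

r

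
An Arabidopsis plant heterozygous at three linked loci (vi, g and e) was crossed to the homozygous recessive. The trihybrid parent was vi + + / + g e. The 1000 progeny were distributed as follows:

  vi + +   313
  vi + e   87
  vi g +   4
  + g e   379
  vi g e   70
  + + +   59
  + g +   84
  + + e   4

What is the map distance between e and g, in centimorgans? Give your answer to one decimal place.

The two rarest classes, vi g + and + + e, are the double crossovers. Comparing them with the parentals, only the g allele has switched, so g is the middle locus and the order is vi – g – e.
Crossovers in the g–e interval produce the single-crossover classes vi + e and + g + (87 + 84 = 171) plus the double crossovers (8).
RF(g–e) = (171 + 8) / 1000 = 179/1000 = 0.1790 → 17.9 centimorgans.

17.9 centimorgans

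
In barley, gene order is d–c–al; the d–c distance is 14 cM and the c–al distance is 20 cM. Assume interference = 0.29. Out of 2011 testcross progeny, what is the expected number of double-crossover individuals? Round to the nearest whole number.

40

Map distances give recombination frequencies of 0.140 and 0.200 for the two intervals.
With interference 0.29 (so coincidence = 0.71), expected double-crossover frequency = 0.140 × 0.200 × 0.71 = 0.01988.
Expected number = 0.01988 × 2011 = 39.98 ≈ 40.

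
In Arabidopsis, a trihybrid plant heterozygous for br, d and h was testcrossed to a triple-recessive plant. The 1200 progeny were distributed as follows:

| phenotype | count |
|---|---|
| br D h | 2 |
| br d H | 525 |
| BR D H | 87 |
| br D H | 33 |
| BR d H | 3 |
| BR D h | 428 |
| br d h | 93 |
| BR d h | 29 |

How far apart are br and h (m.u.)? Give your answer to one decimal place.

The two most frequent reciprocal classes, br d H and BR D h, are the parental types, so the F1 was br d H / BR D h.
The two rarest classes, BR d H and br D h, are the double crossovers. Comparing them with the parentals, only the br allele has switched, so br is the middle locus and the order is h – br – d.
Crossovers in the h–br interval produce the single-crossover classes br d h and BR D H (93 + 87 = 180) plus the double crossovers (5).
RF(h–br) = (180 + 5) / 1200 = 185/1200 = 0.1542 → 15.4 m.u.

15.4 m.u.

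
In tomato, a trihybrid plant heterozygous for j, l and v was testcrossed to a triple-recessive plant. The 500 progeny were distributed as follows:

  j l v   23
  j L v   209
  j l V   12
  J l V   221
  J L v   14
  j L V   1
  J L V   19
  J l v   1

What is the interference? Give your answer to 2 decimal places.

The two most frequent reciprocal classes, j L v and J l V, are the parental types, so the F1 was j L v / J l V.
The two rarest classes, j L V and J l v, are the double crossovers. Comparing them with the parentals, only the v allele has switched, so v is the middle locus and the order is j – v – l.
j–v: (26 + 2)/500 = 0.0560; v–l: (42 + 2)/500 = 0.0880.
Expected DCO frequency = 0.0560 × 0.0880 ≈ 0.00493; observed = 2/500 ≈ 0.00400.
Coefficient of coincidence = 0.00400/0.00493 ≈ 0.81; interference = 1 − 0.81 = 0.19.

0.19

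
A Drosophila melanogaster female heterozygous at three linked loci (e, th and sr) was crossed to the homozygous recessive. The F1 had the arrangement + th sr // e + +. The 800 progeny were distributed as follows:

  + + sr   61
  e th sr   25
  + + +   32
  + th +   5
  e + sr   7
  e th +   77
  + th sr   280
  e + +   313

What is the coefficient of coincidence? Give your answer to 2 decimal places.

The two rarest classes, + th + and e + sr, are the double crossovers. Comparing them with the parentals, only the sr allele has switched, so sr is the middle locus and the order is e – sr – th.
e–sr: (57 + 12)/800 = 0.0862; sr–th: (138 + 12)/800 = 0.1875.
Expected DCO frequency = 0.0862 × 0.1875 ≈ 0.01616; observed = 12/800 ≈ 0.01500.
Coefficient of coincidence = 0.01500/0.01616 ≈ 0.93.

0.93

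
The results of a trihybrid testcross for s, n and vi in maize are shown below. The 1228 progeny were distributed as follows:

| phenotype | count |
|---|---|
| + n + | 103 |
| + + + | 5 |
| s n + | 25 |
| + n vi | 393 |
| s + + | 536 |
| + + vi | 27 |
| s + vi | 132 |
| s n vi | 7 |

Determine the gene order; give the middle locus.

The two most frequent reciprocal classes, + n vi and s + +, are the parental types, so the F1 was + n vi / s + +.
The two rarest classes, s n vi and + + +, are the double crossovers. Comparing them with the parentals, only the s allele has switched, so s is the middle locus and the order is vi – s – n.

s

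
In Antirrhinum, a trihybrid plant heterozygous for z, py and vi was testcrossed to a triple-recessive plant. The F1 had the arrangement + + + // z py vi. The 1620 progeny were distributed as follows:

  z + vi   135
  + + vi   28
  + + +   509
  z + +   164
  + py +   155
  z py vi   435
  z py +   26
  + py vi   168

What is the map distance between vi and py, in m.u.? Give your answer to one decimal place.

The two rarest classes, + + vi and z py +, are the double crossovers. Comparing them with the parentals, only the vi allele has switched, so vi is the middle locus and the order is py – vi – z.
Crossovers in the py–vi interval produce the single-crossover classes + py + and z + vi (155 + 135 = 290) plus the double crossovers (54).
RF(py–vi) = (290 + 54) / 1620 = 344/1620 = 0.2123 → 21.2 m.u.

21.2 m.u.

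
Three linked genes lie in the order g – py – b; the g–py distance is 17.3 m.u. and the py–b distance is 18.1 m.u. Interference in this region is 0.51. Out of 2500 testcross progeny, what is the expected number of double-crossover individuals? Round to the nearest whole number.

Map distances give recombination frequencies of 0.173 and 0.181 for the two intervals.
With interference 0.51 (so coincidence = 0.49), expected double-crossover frequency = 0.173 × 0.181 × 0.49 = 0.01534.
Expected number = 0.01534 × 2500 = 38.36 ≈ 38.

38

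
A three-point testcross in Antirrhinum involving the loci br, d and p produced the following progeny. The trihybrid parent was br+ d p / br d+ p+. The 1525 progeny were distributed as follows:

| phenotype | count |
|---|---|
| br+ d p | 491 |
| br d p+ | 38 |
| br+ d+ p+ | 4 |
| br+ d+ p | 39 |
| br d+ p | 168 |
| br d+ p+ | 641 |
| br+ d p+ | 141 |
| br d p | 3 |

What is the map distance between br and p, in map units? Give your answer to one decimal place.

20.7 map units

The two rarest classes, br d p and br+ d+ p+, are the double crossovers. Comparing them with the parentals, only the br allele has switched, so br is the middle locus and the order is d – br – p.
Crossovers in the br–p interval produce the single-crossover classes br+ d p+ and br d+ p (141 + 168 = 309) plus the double crossovers (7).
RF(br–p) = (309 + 7) / 1525 = 316/1525 = 0.2072 → 20.7 map units.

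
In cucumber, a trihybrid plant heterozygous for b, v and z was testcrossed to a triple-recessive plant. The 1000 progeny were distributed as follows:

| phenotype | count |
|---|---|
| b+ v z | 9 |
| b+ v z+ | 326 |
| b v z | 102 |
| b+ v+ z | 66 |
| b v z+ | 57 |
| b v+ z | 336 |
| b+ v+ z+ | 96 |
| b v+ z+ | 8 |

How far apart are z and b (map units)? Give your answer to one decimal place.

The two most frequent reciprocal classes, b+ v z+ and b v+ z, are the parental types, so the F1 was b+ v z+ / b v+ z.
The two rarest classes, b+ v z and b v+ z+, are the double crossovers. Comparing them with the parentals, only the z allele has switched, so z is the middle locus and the order is v – z – b.
Crossovers in the z–b interval produce the single-crossover classes b v z+ and b+ v+ z (57 + 66 = 123) plus the double crossovers (17).
RF(z–b) = (123 + 17) / 1000 = 140/1000 = 0.1400 → 14.0 map units.

14.0 map units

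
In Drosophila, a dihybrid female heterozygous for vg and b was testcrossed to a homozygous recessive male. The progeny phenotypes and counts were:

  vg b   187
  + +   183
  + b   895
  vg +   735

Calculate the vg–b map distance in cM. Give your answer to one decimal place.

The two most frequent classes, + b (895) and vg + (735), are the parental types, so the F1 was + b / vg +.
The recombinant classes are + + and vg b: 183 + 187 = 370.
Recombination frequency = 370/2000 = 0.1850 ≈ 18.5%, i.e. 18.5 cM.

18.5 cM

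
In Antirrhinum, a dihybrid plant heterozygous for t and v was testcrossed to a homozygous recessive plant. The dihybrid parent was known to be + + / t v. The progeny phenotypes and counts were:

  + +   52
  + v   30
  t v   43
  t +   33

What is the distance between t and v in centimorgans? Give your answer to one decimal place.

The recombinant classes are + v and t +: 30 + 33 = 63.
Recombination frequency = 63/158 = 0.3987 ≈ 39.9%, i.e. 39.9 centimorgans.

39.9 centimorgans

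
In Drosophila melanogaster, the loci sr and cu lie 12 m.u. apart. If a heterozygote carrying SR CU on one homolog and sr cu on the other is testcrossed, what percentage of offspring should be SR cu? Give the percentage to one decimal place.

6.0%

A map distance of 12 m.u. corresponds to a recombination frequency of 0.120.
The F1 is SR CU / sr cu, so SR cu is a recombinant gamete class with expected frequency r/2 = 0.120/2 = 0.0600.
That is 0.0600 = 6.0% of the progeny.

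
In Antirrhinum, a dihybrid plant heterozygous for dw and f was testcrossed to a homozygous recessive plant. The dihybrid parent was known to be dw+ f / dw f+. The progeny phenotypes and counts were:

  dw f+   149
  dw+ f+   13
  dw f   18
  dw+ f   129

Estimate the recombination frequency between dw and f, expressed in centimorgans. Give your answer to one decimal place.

The recombinant classes are dw+ f+ and dw f: 13 + 18 = 31.
Recombination frequency = 31/309 = 0.1003 ≈ 10.0%, i.e. 10.0 centimorgans.

10.0 centimorgans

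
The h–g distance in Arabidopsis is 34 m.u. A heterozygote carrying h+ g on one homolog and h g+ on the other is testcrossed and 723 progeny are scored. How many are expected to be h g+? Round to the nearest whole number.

239

A map distance of 34 m.u. corresponds to a recombination frequency of 0.340.
The F1 is h+ g / h g+, so h g+ is a parental gamete class with expected frequency (1 − r)/2 = 0.660/2 = 0.3300.
Expected number = 0.3300 × 723 = 238.59 ≈ 239.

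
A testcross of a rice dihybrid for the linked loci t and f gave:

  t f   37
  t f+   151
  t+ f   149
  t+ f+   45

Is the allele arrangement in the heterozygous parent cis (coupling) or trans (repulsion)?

The two most frequent classes are t+ f (149) and t f+ (151); these are the parental (non-recombinant) types.
So the F1 carried t+ f on one chromosome and t f+ on the other — the recessive alleles are on opposite chromosomes (trans / repulsion).

trans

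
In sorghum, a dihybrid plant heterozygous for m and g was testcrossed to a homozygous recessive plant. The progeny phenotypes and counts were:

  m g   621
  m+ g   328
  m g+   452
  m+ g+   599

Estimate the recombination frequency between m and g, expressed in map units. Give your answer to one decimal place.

39.0 map units

The two most frequent classes, m+ g+ (599) and m g (621), are the parental types, so the F1 was m+ g+ / m g.
The recombinant classes are m+ g and m g+: 328 + 452 = 780.
Recombination frequency = 780/2000 = 0.3900 ≈ 39.0%, i.e. 39.0 map units.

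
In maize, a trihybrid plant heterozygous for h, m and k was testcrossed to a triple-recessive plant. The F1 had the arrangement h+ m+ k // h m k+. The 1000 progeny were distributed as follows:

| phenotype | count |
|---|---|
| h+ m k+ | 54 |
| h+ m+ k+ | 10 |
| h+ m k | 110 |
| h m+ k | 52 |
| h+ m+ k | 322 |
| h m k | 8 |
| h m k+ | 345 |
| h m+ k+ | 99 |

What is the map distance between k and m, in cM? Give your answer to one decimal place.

The two rarest classes, h+ m+ k+ and h m k, are the double crossovers. Comparing them with the parentals, only the k allele has switched, so k is the middle locus and the order is m – k – h.
Crossovers in the m–k interval produce the single-crossover classes h+ m k and h m+ k+ (110 + 99 = 209) plus the double crossovers (18).
RF(m–k) = (209 + 18) / 1000 = 227/1000 = 0.2270 → 22.7 cM.

22.7 cM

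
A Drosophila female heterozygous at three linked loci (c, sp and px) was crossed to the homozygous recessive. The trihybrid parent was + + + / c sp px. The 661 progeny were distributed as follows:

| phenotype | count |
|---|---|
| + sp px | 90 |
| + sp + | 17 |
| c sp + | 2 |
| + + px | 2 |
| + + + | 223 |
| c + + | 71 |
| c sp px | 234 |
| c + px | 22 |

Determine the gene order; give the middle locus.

The two rarest classes, + + px and c sp +, are the double crossovers. Comparing them with the parentals, only the px allele has switched, so px is the middle locus and the order is c – px – sp.

px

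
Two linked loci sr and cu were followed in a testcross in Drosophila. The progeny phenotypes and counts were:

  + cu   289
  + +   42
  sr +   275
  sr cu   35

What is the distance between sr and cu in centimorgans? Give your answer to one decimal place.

12.0 centimorgans

The two most frequent classes, + cu (289) and sr + (275), are the parental types, so the F1 was + cu / sr +.
The recombinant classes are + + and sr cu: 42 + 35 = 77.
Recombination frequency = 77/641 = 0.1201 ≈ 12.0%, i.e. 12.0 centimorgans.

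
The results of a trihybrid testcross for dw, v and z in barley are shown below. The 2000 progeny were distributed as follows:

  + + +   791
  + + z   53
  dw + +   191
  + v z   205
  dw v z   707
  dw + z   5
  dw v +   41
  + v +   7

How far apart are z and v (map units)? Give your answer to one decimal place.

5.3 map units

The two most frequent reciprocal classes, dw v z and + + +, are the parental types, so the F1 was dw v z / + + +.
The two rarest classes, dw + z and + v +, are the double crossovers. Comparing them with the parentals, only the v allele has switched, so v is the middle locus and the order is z – v – dw.
Crossovers in the z–v interval produce the single-crossover classes dw v + and + + z (41 + 53 = 94) plus the double crossovers (12).
RF(z–v) = (94 + 12) / 2000 = 106/2000 = 0.0530 → 5.3 map units.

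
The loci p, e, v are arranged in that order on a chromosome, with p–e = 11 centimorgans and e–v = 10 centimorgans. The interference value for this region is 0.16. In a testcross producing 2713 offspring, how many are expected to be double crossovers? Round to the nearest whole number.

Map distances give recombination frequencies of 0.110 and 0.100 for the two intervals.
With interference 0.16 (so coincidence = 0.84), expected double-crossover frequency = 0.110 × 0.100 × 0.84 = 0.00924.
Expected number = 0.00924 × 2713 = 25.07 ≈ 25.

25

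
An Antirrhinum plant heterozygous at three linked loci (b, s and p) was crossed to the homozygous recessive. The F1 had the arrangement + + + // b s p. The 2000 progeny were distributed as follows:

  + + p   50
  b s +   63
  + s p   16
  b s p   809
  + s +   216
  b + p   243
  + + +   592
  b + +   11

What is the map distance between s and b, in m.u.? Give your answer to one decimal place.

24.3 m.u.

The two rarest classes, b + + and + s p, are the double crossovers. Comparing them with the parentals, only the b allele has switched, so b is the middle locus and the order is s – b – p.
Crossovers in the s–b interval produce the single-crossover classes + s + and b + p (216 + 243 = 459) plus the double crossovers (27).
RF(s–b) = (459 + 27) / 2000 = 486/2000 = 0.2430 → 24.3 m.u.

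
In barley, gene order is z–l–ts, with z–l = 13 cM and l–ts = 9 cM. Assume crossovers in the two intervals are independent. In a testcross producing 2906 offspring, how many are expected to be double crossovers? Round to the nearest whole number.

34

Map distances give recombination frequencies of 0.130 and 0.090 for the two intervals.
With no interference, expected double-crossover frequency = 0.130 × 0.090 = 0.01170.
Expected number = 0.01170 × 2906 = 34.00 ≈ 34.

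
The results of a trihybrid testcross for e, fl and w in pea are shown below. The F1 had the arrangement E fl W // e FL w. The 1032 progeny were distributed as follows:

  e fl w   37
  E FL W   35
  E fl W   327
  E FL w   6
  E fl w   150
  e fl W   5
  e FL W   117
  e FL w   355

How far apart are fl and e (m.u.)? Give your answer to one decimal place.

8.0 m.u.

The two rarest classes, e fl W and E FL w, are the double crossovers. Comparing them with the parentals, only the e allele has switched, so e is the middle locus and the order is w – e – fl.
Crossovers in the e–fl interval produce the single-crossover classes E FL W and e fl w (35 + 37 = 72) plus the double crossovers (11).
RF(e–fl) = (72 + 11) / 1032 = 83/1032 = 0.0804 → 8.0 m.u.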